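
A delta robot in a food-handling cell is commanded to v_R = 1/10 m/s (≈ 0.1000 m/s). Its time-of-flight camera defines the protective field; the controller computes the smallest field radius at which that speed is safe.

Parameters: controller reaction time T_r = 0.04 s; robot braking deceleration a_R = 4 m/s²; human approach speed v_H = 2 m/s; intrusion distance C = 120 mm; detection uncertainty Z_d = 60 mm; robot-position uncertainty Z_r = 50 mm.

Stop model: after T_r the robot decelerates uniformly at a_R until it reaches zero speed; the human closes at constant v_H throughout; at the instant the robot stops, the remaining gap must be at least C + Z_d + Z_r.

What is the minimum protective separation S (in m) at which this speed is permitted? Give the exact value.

braking lasts T_s = (1/10)/4 = 0.0250 s
robot covers v_R·T_r = 0.1000·0.0400 = 0.0040 m before braking
robot under decel: 0.1000²/(2·4.0000) = 0.0013 m
human closes 2.0000·0.0650 = 0.1300 m
C+Z_d+Z_r = 0.1200+0.0600+0.0500 = 0.2300 m
S_min ≈ 0.0040+0.0013+0.1300+0.2300  ⇒  S_min = 1461/4000 m

S_min = 1461/4000 m = 0.3653 m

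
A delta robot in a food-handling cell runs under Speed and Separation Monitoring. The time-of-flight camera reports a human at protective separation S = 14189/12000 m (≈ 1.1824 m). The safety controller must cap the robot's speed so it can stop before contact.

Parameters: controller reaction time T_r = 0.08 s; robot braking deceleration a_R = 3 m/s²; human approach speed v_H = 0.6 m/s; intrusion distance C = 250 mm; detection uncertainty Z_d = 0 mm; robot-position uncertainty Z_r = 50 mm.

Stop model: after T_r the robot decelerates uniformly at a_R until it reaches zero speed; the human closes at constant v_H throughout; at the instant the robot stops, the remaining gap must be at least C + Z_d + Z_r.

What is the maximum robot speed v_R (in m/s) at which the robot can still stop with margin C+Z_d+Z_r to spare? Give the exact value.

v_R_max = 31/20 m/s = 1.5500 m/s

quadratic (1/6)·v² + (7/25)·v + (-10013/12000) = 0
  disc = (7/25)² − 4·(1/6)·(-10013/12000) = 57121/90000 ; √disc = 239/300
  v_R = (−(7/25) + 239/300) / (2·(1/6)) = 31/20 m/s
check:
braking lasts T_s = (31/20)/3 = 0.5167 s
reaction-phase robot travel = 1.5500·0.0800 = 0.1240 m
robot covers 1.5500·0.5167 − ½·3.0000·0.5167² = 0.4004 m while stopping
human over T_r+T_s: 0.6000·(0.0800+0.5167) = 0.3580 m
residual clearance needed = 0.2500+0.0000+0.0500 = 0.3000 m
sum ≈ 0.1240+0.4004+0.3580+0.3000 ≈ 1.1824 m = S ✓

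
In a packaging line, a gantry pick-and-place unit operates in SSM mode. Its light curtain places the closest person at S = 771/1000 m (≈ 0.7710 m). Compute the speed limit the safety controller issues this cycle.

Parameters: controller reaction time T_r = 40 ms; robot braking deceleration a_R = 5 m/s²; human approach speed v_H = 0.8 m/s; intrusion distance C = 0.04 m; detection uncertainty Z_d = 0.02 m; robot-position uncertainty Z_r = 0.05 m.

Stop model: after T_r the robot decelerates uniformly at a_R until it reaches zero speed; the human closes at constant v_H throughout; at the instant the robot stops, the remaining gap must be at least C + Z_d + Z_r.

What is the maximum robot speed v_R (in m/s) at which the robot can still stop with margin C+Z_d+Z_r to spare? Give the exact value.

v_R_max = 17/10 m/s = 1.7000 m/s

at the boundary: (1/10)·v² + (1/5)·v + (-629/1000) = 0
  disc = (1/5)² − 4·(1/10)·(-629/1000) = 729/2500 ; √disc = 27/50
  v_R = (−(1/5) + 27/50) / (2·(1/10)) = 17/10 m/s
check:
stop time T_s = (17/10)/5 = 0.3400 s
robot in T_r: 1.7000·0.0400 = 0.0680 m
robot covers 1.7000·0.3400 − ½·5.0000·0.3400² = 0.2890 m while stopping
human closes 0.8000·0.3800 = 0.3040 m
margins: 0.0400+0.0200+0.0500 = 0.1100 m
sum ≈ 0.0680+0.2890+0.3040+0.1100 ≈ 0.7710 m = S ✓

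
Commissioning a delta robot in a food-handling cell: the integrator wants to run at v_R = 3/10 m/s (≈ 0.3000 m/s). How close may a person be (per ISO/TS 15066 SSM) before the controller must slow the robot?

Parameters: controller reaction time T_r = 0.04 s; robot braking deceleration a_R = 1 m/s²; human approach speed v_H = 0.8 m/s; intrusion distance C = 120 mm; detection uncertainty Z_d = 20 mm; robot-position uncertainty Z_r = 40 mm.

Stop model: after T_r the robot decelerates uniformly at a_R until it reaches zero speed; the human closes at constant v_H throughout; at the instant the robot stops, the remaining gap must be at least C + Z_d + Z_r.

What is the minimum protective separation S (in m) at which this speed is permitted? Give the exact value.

stop time T_s = (3/10)/1 = 0.3000 s
robot covers v_R·T_r = 0.3000·0.0400 = 0.0120 m before braking
robot under decel: 0.3000²/(2·1.0000) = 0.0450 m
human over T_r+T_s: 0.8000·(0.0400+0.3000) = 0.2720 m
margins: 0.1200+0.0200+0.0400 = 0.1800 m
S_min ≈ 0.0120+0.0450+0.2720+0.1800  ⇒  S_min = 509/1000 m

S_min = 509/1000 m = 0.5090 m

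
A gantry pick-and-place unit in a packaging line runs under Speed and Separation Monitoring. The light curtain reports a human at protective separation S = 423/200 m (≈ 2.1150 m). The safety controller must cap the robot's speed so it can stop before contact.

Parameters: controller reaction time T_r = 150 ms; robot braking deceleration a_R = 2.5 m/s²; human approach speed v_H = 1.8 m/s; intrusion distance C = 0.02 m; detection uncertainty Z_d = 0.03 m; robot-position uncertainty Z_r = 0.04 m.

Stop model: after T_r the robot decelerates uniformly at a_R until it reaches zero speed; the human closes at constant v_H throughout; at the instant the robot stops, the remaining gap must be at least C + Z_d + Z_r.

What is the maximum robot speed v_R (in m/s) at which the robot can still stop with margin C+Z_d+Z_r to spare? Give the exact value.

at the boundary: (1/5)·v² + (87/100)·v + (-351/200) = 0
  disc = (87/100)² − 4·(1/5)·(-351/200) = 21609/10000 ; √disc = 147/100
  v_R = (−(87/100) + 147/100) / (2·(1/5)) = 3/2 m/s
check:
T_s = v_R/a_R = (3/2)/(5/2) = 0.6000 s
robot in T_r: 1.5000·0.1500 = 0.2250 m
braking distance = 1.5000²/(2·2.5000) = 0.4500 m
human over T_r+T_s: 1.8000·(0.1500+0.6000) = 1.3500 m
residual clearance needed = 0.0200+0.0300+0.0400 = 0.0900 m
sum ≈ 0.2250+0.4500+1.3500+0.0900 ≈ 2.1150 m = S ✓

v_R_max = 3/2 m/s = 1.5000 m/s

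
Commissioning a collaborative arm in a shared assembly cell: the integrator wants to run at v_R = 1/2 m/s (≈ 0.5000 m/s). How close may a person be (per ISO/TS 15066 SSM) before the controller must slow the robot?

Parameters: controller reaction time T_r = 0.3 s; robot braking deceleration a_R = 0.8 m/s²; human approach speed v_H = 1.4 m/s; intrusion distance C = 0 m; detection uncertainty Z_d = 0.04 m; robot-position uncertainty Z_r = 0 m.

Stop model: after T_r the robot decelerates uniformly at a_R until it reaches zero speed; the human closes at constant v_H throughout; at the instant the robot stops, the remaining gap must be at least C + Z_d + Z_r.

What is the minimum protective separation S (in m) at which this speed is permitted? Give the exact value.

S_min = 1313/800 m = 1.6413 m

stop time T_s = (1/2)/(4/5) = 0.6250 s
robot in T_r: 0.5000·0.3000 = 0.1500 m
robot under decel: 0.5000²/(2·0.8000) = 0.1562 m
person approaches 1.4000·(0.3000+0.6250) = 1.2950 m
C+Z_d+Z_r = 0.0000+0.0400+0.0000 = 0.0400 m
S_min ≈ 0.1500+0.1562+1.2950+0.0400  ⇒  S_min = 1313/800 m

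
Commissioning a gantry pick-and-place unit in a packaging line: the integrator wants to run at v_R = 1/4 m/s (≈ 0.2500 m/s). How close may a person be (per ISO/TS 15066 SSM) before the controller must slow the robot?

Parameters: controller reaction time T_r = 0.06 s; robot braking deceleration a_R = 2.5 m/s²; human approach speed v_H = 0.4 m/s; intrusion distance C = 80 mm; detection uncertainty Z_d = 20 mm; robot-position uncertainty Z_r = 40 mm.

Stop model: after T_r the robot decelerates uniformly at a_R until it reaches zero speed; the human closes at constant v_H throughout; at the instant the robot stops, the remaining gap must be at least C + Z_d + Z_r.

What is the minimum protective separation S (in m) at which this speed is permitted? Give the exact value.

S_min = 463/2000 m = 0.2315 m

T_s = v_R/a_R = (1/4)/(5/2) = 0.1000 s
reaction-phase robot travel = 0.2500·0.0600 = 0.0150 m
braking distance = 0.2500²/(2·2.5000) = 0.0125 m
person approaches 0.4000·(0.0600+0.1000) = 0.0640 m
C+Z_d+Z_r = 0.0800+0.0200+0.0400 = 0.1400 m
S_min ≈ 0.0150+0.0125+0.0640+0.1400  ⇒  S_min = 463/2000 m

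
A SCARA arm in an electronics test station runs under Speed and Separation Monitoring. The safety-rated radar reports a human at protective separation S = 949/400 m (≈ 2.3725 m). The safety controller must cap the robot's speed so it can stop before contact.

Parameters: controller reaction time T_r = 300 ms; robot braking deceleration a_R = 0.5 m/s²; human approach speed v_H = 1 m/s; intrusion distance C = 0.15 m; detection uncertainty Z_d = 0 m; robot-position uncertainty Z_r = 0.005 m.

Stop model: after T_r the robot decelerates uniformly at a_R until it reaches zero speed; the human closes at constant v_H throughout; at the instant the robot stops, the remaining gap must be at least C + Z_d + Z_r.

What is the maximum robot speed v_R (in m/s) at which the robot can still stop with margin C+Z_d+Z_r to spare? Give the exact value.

v_R_max = 13/20 m/s = 0.6500 m/s

collect terms ⇒ (1)·v_R² + (23/10)·v_R + (-767/400) = 0
  disc = (23/10)² − 4·(1)·(-767/400) = 324/25 ; √disc = 18/5
  v_R = (−(23/10) + 18/5) / (2·(1)) = 13/20 m/s
check:
braking lasts T_s = (13/20)/(1/2) = 1.3000 s
reaction-phase robot travel = 0.6500·0.3000 = 0.1950 m
robot covers 0.6500·1.3000 − ½·0.5000·1.3000² = 0.4225 m while stopping
human closes 1.0000·1.6000 = 1.6000 m
margins: 0.1500+0.0000+0.0050 = 0.1550 m
sum ≈ 0.1950+0.4225+1.6000+0.1550 ≈ 2.3725 m = S ✓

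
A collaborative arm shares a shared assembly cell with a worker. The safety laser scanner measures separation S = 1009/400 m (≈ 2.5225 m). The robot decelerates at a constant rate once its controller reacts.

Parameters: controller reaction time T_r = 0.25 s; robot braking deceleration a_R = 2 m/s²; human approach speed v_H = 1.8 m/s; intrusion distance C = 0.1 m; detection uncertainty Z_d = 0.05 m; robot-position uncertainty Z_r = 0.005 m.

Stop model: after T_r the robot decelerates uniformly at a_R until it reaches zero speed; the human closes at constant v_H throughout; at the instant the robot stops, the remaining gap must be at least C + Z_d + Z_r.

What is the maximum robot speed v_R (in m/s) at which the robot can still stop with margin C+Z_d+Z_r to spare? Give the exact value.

v_R_max = 13/10 m/s = 1.3000 m/s

collect terms ⇒ (1/4)·v_R² + (23/20)·v_R + (-767/400) = 0
  disc = (23/20)² − 4·(1/4)·(-767/400) = 81/25 ; √disc = 9/5
  v_R = (−(23/20) + 9/5) / (2·(1/4)) = 13/10 m/s
check:
T_s = v_R/a_R = (13/10)/2 = 0.6500 s
robot in T_r: 1.3000·0.2500 = 0.3250 m
robot covers 1.3000·0.6500 − ½·2.0000·0.6500² = 0.4225 m while stopping
human over T_r+T_s: 1.8000·(0.2500+0.6500) = 1.6200 m
C+Z_d+Z_r = 0.1000+0.0500+0.0050 = 0.1550 m
sum ≈ 0.3250+0.4225+1.6200+0.1550 ≈ 2.5225 m = S ✓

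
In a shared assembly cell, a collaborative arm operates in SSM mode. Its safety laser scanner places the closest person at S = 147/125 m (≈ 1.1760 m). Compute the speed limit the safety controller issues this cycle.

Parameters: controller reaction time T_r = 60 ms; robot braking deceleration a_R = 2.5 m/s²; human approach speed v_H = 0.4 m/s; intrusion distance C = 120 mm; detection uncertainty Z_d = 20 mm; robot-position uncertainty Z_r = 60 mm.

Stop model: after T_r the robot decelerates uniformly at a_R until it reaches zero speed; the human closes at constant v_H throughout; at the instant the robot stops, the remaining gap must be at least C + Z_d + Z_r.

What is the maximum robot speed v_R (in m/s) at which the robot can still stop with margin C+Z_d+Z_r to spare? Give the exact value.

quadratic (1/5)·v² + (11/50)·v + (-119/125) = 0
  disc = (11/50)² − 4·(1/5)·(-119/125) = 81/100 ; √disc = 9/10
  v_R = (−(11/50) + 9/10) / (2·(1/5)) = 17/10 m/s
check:
braking lasts T_s = (17/10)/(5/2) = 0.6800 s
reaction-phase robot travel = 1.7000·0.0600 = 0.1020 m
robot covers 1.7000·0.6800 − ½·2.5000·0.6800² = 0.5780 m while stopping
human over T_r+T_s: 0.4000·(0.0600+0.6800) = 0.2960 m
margins: 0.1200+0.0200+0.0600 = 0.2000 m
sum ≈ 0.1020+0.5780+0.2960+0.2000 ≈ 1.1760 m = S ✓

v_R_max = 17/10 m/s = 1.7000 m/s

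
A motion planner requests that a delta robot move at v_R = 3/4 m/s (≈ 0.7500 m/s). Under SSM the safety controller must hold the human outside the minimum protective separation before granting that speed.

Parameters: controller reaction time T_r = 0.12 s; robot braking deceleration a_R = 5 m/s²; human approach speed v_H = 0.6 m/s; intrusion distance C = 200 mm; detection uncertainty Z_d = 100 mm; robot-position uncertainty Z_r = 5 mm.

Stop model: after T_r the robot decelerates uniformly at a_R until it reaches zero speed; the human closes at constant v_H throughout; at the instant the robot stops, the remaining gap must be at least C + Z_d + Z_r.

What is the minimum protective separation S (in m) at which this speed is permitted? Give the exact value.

stop time T_s = (3/4)/5 = 0.1500 s
robot covers v_R·T_r = 0.7500·0.1200 = 0.0900 m before braking
braking distance = 0.7500²/(2·5.0000) = 0.0563 m
human over T_r+T_s: 0.6000·(0.1200+0.1500) = 0.1620 m
residual clearance needed = 0.2000+0.1000+0.0050 = 0.3050 m
S_min ≈ 0.0900+0.0563+0.1620+0.3050  ⇒  S_min = 2453/4000 m

S_min = 2453/4000 m = 0.6132 m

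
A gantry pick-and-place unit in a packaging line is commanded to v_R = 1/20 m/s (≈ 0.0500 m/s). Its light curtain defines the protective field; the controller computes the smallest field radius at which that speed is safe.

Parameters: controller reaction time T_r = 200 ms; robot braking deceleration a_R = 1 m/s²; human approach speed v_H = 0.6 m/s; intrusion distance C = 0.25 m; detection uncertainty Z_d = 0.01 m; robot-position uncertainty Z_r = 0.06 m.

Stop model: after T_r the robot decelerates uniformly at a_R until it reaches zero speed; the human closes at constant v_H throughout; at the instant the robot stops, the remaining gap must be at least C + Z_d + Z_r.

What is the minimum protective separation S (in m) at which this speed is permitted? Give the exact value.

stop time T_s = (1/20)/1 = 0.0500 s
robot in T_r: 0.0500·0.2000 = 0.0100 m
braking distance = 0.0500²/(2·1.0000) = 0.0013 m
person approaches 0.6000·(0.2000+0.0500) = 0.1500 m
margins: 0.2500+0.0100+0.0600 = 0.3200 m
S_min ≈ 0.0100+0.0013+0.1500+0.3200  ⇒  S_min = 77/160 m

S_min = 77/160 m = 0.4813 m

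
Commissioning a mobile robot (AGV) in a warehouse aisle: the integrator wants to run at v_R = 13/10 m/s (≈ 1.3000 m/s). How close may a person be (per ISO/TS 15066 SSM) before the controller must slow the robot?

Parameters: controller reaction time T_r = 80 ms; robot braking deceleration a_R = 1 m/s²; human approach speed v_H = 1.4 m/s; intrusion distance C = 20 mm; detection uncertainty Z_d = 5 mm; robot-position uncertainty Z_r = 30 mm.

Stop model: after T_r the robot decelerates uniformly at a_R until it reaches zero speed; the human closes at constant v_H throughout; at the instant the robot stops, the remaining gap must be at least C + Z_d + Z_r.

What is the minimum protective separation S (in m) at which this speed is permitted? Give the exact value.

S_min = 367/125 m = 2.9360 m

stop time T_s = (13/10)/1 = 1.3000 s
robot in T_r: 1.3000·0.0800 = 0.1040 m
robot under decel: 1.3000²/(2·1.0000) = 0.8450 m
human over T_r+T_s: 1.4000·(0.0800+1.3000) = 1.9320 m
margins: 0.0200+0.0050+0.0300 = 0.0550 m
S_min ≈ 0.1040+0.8450+1.9320+0.0550  ⇒  S_min = 367/125 m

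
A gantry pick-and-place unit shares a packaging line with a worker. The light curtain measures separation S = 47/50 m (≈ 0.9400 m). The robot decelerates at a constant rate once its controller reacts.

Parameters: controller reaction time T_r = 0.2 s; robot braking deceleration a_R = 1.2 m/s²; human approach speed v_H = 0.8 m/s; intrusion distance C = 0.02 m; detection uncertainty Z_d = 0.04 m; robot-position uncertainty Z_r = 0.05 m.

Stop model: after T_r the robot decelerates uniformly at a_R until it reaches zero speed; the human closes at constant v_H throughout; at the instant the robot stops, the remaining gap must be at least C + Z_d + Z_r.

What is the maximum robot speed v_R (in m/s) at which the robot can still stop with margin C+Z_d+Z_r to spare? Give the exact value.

v_R_max = 3/5 m/s = 0.6000 m/s

quadratic (5/12)·v² + (13/15)·v + (-67/100) = 0
  disc = (13/15)² − 4·(5/12)·(-67/100) = 1681/900 ; √disc = 41/30
  v_R = (−(13/15) + 41/30) / (2·(5/12)) = 3/5 m/s
check:
stop time T_s = (3/5)/(6/5) = 0.5000 s
reaction-phase robot travel = 0.6000·0.2000 = 0.1200 m
robot under decel: 0.6000²/(2·1.2000) = 0.1500 m
human over T_r+T_s: 0.8000·(0.2000+0.5000) = 0.5600 m
residual clearance needed = 0.0200+0.0400+0.0500 = 0.1100 m
sum ≈ 0.1200+0.1500+0.5600+0.1100 ≈ 0.9400 m = S ✓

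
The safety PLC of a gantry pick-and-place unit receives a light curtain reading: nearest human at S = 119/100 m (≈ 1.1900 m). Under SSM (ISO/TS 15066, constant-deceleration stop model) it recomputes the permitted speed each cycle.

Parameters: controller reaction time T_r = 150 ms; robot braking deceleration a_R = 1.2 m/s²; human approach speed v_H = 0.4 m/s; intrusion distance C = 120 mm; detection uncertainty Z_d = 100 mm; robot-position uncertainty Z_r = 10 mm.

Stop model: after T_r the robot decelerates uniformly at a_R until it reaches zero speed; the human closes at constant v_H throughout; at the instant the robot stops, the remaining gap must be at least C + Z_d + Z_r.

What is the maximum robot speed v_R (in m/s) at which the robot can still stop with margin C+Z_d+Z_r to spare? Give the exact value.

at the boundary: (5/12)·v² + (29/60)·v + (-9/10) = 0
  disc = (29/60)² − 4·(5/12)·(-9/10) = 6241/3600 ; √disc = 79/60
  v_R = (−(29/60) + 79/60) / (2·(5/12)) = 1 m/s
check:
stop time T_s = 1/(6/5) = 0.8333 s
robot in T_r: 1.0000·0.1500 = 0.1500 m
robot covers 1.0000·0.8333 − ½·1.2000·0.8333² = 0.4167 m while stopping
human over T_r+T_s: 0.4000·(0.1500+0.8333) = 0.3933 m
residual clearance needed = 0.1200+0.1000+0.0100 = 0.2300 m
sum ≈ 0.1500+0.4167+0.3933+0.2300 ≈ 1.1900 m = S ✓

v_R_max = 1 m/s = 1.0000 m/s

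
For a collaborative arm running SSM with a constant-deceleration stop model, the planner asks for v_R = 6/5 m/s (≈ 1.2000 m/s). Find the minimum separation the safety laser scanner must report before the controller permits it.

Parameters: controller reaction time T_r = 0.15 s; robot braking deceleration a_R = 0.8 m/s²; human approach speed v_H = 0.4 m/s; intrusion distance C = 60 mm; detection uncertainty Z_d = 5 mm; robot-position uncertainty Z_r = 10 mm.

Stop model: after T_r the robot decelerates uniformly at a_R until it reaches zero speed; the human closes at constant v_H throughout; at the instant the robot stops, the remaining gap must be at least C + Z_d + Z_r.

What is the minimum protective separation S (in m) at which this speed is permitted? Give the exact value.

braking lasts T_s = (6/5)/(4/5) = 1.5000 s
robot covers v_R·T_r = 1.2000·0.1500 = 0.1800 m before braking
robot covers 1.2000·1.5000 − ½·0.8000·1.5000² = 0.9000 m while stopping
human closes 0.4000·1.6500 = 0.6600 m
C+Z_d+Z_r = 0.0600+0.0050+0.0100 = 0.0750 m
S_min ≈ 0.1800+0.9000+0.6600+0.0750  ⇒  S_min = 363/200 m

S_min = 363/200 m = 1.8150 m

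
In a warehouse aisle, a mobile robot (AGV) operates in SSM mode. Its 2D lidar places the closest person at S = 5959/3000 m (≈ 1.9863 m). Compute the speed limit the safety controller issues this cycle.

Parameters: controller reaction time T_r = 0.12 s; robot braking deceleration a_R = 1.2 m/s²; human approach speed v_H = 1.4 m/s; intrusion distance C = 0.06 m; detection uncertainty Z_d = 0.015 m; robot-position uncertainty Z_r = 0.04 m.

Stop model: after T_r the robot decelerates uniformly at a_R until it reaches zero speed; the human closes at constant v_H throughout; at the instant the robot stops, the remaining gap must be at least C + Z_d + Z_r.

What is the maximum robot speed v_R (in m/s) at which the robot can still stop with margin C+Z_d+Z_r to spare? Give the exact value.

collect terms ⇒ (5/12)·v_R² + (193/150)·v_R + (-511/300) = 0
  disc = (193/150)² − 4·(5/12)·(-511/300) = 2809/625 ; √disc = 53/25
  v_R = (−(193/150) + 53/25) / (2·(5/12)) = 1 m/s
check:
T_s = v_R/a_R = 1/(6/5) = 0.8333 s
robot in T_r: 1.0000·0.1200 = 0.1200 m
robot covers 1.0000·0.8333 − ½·1.2000·0.8333² = 0.4167 m while stopping
human over T_r+T_s: 1.4000·(0.1200+0.8333) = 1.3347 m
C+Z_d+Z_r = 0.0600+0.0150+0.0400 = 0.1150 m
sum ≈ 0.1200+0.4167+1.3347+0.1150 ≈ 1.9863 m = S ✓

v_R_max = 1 m/s = 1.0000 m/s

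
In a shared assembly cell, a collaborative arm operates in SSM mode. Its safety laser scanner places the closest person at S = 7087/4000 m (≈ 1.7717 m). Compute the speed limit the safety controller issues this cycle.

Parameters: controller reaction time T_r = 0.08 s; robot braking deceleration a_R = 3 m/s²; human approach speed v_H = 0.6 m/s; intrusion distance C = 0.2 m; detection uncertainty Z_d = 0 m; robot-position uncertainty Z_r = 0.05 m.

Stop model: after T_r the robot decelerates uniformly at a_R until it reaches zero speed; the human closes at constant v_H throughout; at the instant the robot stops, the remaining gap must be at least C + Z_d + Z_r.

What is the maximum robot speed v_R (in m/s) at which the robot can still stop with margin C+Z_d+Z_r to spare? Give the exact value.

collect terms ⇒ (1/6)·v_R² + (7/25)·v_R + (-1179/800) = 0
  disc = (7/25)² − 4·(1/6)·(-1179/800) = 10609/10000 ; √disc = 103/100
  v_R = (−(7/25) + 103/100) / (2·(1/6)) = 9/4 m/s
check:
braking lasts T_s = (9/4)/3 = 0.7500 s
reaction-phase robot travel = 2.2500·0.0800 = 0.1800 m
braking distance = 2.2500²/(2·3.0000) = 0.8438 m
person approaches 0.6000·(0.0800+0.7500) = 0.4980 m
margins: 0.2000+0.0000+0.0500 = 0.2500 m
sum ≈ 0.1800+0.8438+0.4980+0.2500 ≈ 1.7717 m = S ✓

v_R_max = 9/4 m/s = 2.2500 m/s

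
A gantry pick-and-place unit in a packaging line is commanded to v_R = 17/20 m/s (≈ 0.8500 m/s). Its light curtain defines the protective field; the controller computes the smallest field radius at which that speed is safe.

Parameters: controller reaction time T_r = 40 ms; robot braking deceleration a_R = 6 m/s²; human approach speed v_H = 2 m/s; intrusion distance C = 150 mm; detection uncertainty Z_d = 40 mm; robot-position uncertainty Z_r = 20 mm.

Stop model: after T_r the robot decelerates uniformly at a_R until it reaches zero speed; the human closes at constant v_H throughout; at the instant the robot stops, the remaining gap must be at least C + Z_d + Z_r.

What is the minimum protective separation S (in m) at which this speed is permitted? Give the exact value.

T_s = v_R/a_R = (17/20)/6 = 0.1417 s
robot in T_r: 0.8500·0.0400 = 0.0340 m
braking distance = 0.8500²/(2·6.0000) = 0.0602 m
person approaches 2.0000·(0.0400+0.1417) = 0.3633 m
residual clearance needed = 0.1500+0.0400+0.0200 = 0.2100 m
S_min ≈ 0.0340+0.0602+0.3633+0.2100  ⇒  S_min = 16021/24000 m

S_min = 16021/24000 m = 0.6675 m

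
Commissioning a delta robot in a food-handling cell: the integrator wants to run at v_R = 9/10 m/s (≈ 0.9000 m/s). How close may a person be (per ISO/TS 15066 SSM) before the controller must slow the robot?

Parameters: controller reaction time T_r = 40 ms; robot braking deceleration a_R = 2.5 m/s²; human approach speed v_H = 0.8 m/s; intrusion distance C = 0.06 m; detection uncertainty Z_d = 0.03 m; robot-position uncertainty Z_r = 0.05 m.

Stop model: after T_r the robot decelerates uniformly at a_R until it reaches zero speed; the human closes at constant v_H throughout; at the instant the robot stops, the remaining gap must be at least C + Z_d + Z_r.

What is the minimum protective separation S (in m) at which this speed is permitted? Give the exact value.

S_min = 329/500 m = 0.6580 m

braking lasts T_s = (9/10)/(5/2) = 0.3600 s
robot covers v_R·T_r = 0.9000·0.0400 = 0.0360 m before braking
robot covers 0.9000·0.3600 − ½·2.5000·0.3600² = 0.1620 m while stopping
person approaches 0.8000·(0.0400+0.3600) = 0.3200 m
margins: 0.0600+0.0300+0.0500 = 0.1400 m
S_min ≈ 0.0360+0.1620+0.3200+0.1400  ⇒  S_min = 329/500 m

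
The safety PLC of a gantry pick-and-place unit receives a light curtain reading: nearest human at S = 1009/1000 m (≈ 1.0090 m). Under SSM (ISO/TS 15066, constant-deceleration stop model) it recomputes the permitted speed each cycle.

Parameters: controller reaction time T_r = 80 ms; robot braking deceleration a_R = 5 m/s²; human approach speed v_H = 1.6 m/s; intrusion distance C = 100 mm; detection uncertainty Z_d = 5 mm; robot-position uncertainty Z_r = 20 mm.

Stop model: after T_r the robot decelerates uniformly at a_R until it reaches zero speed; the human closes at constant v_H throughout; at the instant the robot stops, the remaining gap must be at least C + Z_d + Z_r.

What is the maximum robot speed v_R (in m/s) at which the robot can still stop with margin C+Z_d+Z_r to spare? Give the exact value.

v_R_max = 7/5 m/s = 1.4000 m/s

quadratic (1/10)·v² + (2/5)·v + (-189/250) = 0
  disc = (2/5)² − 4·(1/10)·(-189/250) = 289/625 ; √disc = 17/25
  v_R = (−(2/5) + 17/25) / (2·(1/10)) = 7/5 m/s
check:
T_s = v_R/a_R = (7/5)/5 = 0.2800 s
reaction-phase robot travel = 1.4000·0.0800 = 0.1120 m
robot covers 1.4000·0.2800 − ½·5.0000·0.2800² = 0.1960 m while stopping
human over T_r+T_s: 1.6000·(0.0800+0.2800) = 0.5760 m
residual clearance needed = 0.1000+0.0050+0.0200 = 0.1250 m
sum ≈ 0.1120+0.1960+0.5760+0.1250 ≈ 1.0090 m = S ✓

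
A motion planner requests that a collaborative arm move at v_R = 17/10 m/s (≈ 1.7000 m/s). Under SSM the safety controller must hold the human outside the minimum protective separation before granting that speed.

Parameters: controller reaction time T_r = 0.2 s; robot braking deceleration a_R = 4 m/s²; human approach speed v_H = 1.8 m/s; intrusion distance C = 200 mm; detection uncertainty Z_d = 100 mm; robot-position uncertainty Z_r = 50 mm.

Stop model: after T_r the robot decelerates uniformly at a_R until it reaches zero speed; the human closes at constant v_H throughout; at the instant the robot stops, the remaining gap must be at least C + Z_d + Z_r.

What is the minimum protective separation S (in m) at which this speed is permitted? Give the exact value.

braking lasts T_s = (17/10)/4 = 0.4250 s
robot in T_r: 1.7000·0.2000 = 0.3400 m
robot under decel: 1.7000²/(2·4.0000) = 0.3613 m
human closes 1.8000·0.6250 = 1.1250 m
margins: 0.2000+0.1000+0.0500 = 0.3500 m
S_min ≈ 0.3400+0.3613+1.1250+0.3500  ⇒  S_min = 1741/800 m

S_min = 1741/800 m = 2.1763 m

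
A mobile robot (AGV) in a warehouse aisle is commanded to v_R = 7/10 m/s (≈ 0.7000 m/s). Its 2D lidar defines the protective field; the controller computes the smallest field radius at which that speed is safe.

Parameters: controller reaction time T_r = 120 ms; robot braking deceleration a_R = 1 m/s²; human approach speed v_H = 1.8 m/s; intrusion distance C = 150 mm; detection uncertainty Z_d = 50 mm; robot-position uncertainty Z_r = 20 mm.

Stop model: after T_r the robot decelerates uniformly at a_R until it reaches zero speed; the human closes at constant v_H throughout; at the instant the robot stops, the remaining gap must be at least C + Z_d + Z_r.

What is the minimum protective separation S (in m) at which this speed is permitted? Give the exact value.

S_min = 81/40 m = 2.0250 m

T_s = v_R/a_R = (7/10)/1 = 0.7000 s
robot in T_r: 0.7000·0.1200 = 0.0840 m
robot covers 0.7000·0.7000 − ½·1.0000·0.7000² = 0.2450 m while stopping
person approaches 1.8000·(0.1200+0.7000) = 1.4760 m
C+Z_d+Z_r = 0.1500+0.0500+0.0200 = 0.2200 m
S_min ≈ 0.0840+0.2450+1.4760+0.2200  ⇒  S_min = 81/40 m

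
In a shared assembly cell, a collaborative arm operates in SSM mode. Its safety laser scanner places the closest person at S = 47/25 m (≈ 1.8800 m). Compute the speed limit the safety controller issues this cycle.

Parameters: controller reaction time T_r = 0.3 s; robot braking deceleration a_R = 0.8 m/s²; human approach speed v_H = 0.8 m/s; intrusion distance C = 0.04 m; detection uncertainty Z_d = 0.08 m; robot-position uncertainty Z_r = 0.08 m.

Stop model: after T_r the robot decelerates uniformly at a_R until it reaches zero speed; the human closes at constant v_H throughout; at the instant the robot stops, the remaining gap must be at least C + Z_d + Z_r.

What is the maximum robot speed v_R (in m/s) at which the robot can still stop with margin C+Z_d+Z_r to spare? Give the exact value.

at the boundary: (5/8)·v² + (13/10)·v + (-36/25) = 0
  disc = (13/10)² − 4·(5/8)·(-36/25) = 529/100 ; √disc = 23/10
  v_R = (−(13/10) + 23/10) / (2·(5/8)) = 4/5 m/s
check:
braking lasts T_s = (4/5)/(4/5) = 1.0000 s
robot covers v_R·T_r = 0.8000·0.3000 = 0.2400 m before braking
robot covers 0.8000·1.0000 − ½·0.8000·1.0000² = 0.4000 m while stopping
person approaches 0.8000·(0.3000+1.0000) = 1.0400 m
residual clearance needed = 0.0400+0.0800+0.0800 = 0.2000 m
sum ≈ 0.2400+0.4000+1.0400+0.2000 ≈ 1.8800 m = S ✓

v_R_max = 4/5 m/s = 0.8000 m/s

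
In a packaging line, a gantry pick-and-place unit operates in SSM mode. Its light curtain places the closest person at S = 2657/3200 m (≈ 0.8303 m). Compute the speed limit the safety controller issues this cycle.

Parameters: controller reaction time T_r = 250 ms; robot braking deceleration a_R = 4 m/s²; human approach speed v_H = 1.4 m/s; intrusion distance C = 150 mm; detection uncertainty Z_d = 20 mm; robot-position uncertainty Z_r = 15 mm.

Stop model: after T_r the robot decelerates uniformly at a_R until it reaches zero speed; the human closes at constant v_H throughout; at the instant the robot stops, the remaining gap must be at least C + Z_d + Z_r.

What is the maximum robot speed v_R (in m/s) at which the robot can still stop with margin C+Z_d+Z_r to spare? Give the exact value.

v_R_max = 9/20 m/s = 0.4500 m/s

quadratic (1/8)·v² + (3/5)·v + (-189/640) = 0
  disc = (3/5)² − 4·(1/8)·(-189/640) = 3249/6400 ; √disc = 57/80
  v_R = (−(3/5) + 57/80) / (2·(1/8)) = 9/20 m/s
check:
T_s = v_R/a_R = (9/20)/4 = 0.1125 s
robot covers v_R·T_r = 0.4500·0.2500 = 0.1125 m before braking
robot covers 0.4500·0.1125 − ½·4.0000·0.1125² = 0.0253 m while stopping
person approaches 1.4000·(0.2500+0.1125) = 0.5075 m
margins: 0.1500+0.0200+0.0150 = 0.1850 m
sum ≈ 0.1125+0.0253+0.5075+0.1850 ≈ 0.8303 m = S ✓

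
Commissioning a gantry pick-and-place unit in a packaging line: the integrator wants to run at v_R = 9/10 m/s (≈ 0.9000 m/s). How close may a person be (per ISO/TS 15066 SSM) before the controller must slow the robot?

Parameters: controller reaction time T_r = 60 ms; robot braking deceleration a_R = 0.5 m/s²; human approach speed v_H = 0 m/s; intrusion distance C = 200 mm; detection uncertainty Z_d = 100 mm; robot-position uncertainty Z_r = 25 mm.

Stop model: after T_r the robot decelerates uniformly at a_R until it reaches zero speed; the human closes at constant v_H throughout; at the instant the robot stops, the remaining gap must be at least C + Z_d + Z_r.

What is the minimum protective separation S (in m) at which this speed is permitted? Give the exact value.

S_min = 1189/1000 m = 1.1890 m

stop time T_s = (9/10)/(1/2) = 1.8000 s
reaction-phase robot travel = 0.9000·0.0600 = 0.0540 m
robot covers 0.9000·1.8000 − ½·0.5000·1.8000² = 0.8100 m while stopping
human over T_r+T_s: 0.0000·(0.0600+1.8000) = 0.0000 m
residual clearance needed = 0.2000+0.1000+0.0250 = 0.3250 m
S_min ≈ 0.0540+0.8100+0.0000+0.3250  ⇒  S_min = 1189/1000 m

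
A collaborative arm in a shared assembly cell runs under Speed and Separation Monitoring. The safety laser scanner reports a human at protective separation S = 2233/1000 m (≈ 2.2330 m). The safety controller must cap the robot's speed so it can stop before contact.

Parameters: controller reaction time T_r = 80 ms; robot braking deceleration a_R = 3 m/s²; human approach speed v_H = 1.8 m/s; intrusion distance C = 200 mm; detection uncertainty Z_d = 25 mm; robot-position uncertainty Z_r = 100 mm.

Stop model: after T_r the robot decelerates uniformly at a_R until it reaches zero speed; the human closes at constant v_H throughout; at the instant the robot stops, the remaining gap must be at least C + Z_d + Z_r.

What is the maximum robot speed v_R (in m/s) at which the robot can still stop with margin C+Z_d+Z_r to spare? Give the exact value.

v_R_max = 9/5 m/s = 1.8000 m/s

quadratic (1/6)·v² + (17/25)·v + (-441/250) = 0
  disc = (17/25)² − 4·(1/6)·(-441/250) = 1024/625 ; √disc = 32/25
  v_R = (−(17/25) + 32/25) / (2·(1/6)) = 9/5 m/s
check:
stop time T_s = (9/5)/3 = 0.6000 s
robot covers v_R·T_r = 1.8000·0.0800 = 0.1440 m before braking
robot under decel: 1.8000²/(2·3.0000) = 0.5400 m
person approaches 1.8000·(0.0800+0.6000) = 1.2240 m
C+Z_d+Z_r = 0.2000+0.0250+0.1000 = 0.3250 m
sum ≈ 0.1440+0.5400+1.2240+0.3250 ≈ 2.2330 m = S ✓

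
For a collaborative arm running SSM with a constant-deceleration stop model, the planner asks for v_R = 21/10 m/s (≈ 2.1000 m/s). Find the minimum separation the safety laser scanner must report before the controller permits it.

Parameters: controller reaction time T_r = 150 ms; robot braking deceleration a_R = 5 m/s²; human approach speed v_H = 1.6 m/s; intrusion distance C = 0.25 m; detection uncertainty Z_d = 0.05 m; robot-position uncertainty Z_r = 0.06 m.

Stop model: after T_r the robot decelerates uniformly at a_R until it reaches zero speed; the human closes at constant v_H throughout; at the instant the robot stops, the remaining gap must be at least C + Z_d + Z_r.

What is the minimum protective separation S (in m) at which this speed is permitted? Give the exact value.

T_s = v_R/a_R = (21/10)/5 = 0.4200 s
robot in T_r: 2.1000·0.1500 = 0.3150 m
braking distance = 2.1000²/(2·5.0000) = 0.4410 m
person approaches 1.6000·(0.1500+0.4200) = 0.9120 m
margins: 0.2500+0.0500+0.0600 = 0.3600 m
S_min ≈ 0.3150+0.4410+0.9120+0.3600  ⇒  S_min = 507/250 m

S_min = 507/250 m = 2.0280 m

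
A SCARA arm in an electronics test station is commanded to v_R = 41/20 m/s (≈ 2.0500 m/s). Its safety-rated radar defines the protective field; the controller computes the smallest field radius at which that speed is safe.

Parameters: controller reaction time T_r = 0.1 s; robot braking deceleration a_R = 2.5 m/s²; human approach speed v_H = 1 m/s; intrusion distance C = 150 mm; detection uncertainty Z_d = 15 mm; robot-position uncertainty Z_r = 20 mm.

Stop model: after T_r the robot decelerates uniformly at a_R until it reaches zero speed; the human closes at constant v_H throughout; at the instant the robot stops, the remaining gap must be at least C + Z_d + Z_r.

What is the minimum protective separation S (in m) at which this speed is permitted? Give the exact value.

S_min = 4301/2000 m = 2.1505 m

T_s = v_R/a_R = (41/20)/(5/2) = 0.8200 s
robot in T_r: 2.0500·0.1000 = 0.2050 m
robot under decel: 2.0500²/(2·2.5000) = 0.8405 m
human over T_r+T_s: 1.0000·(0.1000+0.8200) = 0.9200 m
residual clearance needed = 0.1500+0.0150+0.0200 = 0.1850 m
S_min ≈ 0.2050+0.8405+0.9200+0.1850  ⇒  S_min = 4301/2000 m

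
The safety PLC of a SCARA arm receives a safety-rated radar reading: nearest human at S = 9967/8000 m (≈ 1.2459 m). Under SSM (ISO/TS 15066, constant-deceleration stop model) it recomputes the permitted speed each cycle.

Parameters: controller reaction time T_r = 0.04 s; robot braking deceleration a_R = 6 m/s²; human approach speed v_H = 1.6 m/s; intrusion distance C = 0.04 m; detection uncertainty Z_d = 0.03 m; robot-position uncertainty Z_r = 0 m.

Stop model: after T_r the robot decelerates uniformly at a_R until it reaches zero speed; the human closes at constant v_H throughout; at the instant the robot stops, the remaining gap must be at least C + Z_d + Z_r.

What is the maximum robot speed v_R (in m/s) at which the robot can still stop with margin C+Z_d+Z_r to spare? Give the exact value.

quadratic (1/12)·v² + (23/75)·v + (-1779/1600) = 0
  disc = (23/75)² − 4·(1/12)·(-1779/1600) = 167281/360000 ; √disc = 409/600
  v_R = (−(23/75) + 409/600) / (2·(1/12)) = 9/4 m/s
check:
stop time T_s = (9/4)/6 = 0.3750 s
reaction-phase robot travel = 2.2500·0.0400 = 0.0900 m
braking distance = 2.2500²/(2·6.0000) = 0.4219 m
human closes 1.6000·0.4150 = 0.6640 m
margins: 0.0400+0.0300+0.0000 = 0.0700 m
sum ≈ 0.0900+0.4219+0.6640+0.0700 ≈ 1.2459 m = S ✓

v_R_max = 9/4 m/s = 2.2500 m/s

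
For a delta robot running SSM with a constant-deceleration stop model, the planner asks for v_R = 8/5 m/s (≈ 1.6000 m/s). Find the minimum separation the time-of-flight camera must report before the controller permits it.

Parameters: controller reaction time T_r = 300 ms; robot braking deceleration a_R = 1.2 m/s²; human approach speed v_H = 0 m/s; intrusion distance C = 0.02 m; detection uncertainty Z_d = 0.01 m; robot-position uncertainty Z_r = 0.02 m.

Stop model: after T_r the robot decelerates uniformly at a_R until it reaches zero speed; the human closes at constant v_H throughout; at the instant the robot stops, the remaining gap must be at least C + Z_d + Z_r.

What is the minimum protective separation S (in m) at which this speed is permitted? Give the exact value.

T_s = v_R/a_R = (8/5)/(6/5) = 1.3333 s
robot covers v_R·T_r = 1.6000·0.3000 = 0.4800 m before braking
robot under decel: 1.6000²/(2·1.2000) = 1.0667 m
human over T_r+T_s: 0.0000·(0.3000+1.3333) = 0.0000 m
C+Z_d+Z_r = 0.0200+0.0100+0.0200 = 0.0500 m
S_min ≈ 0.4800+1.0667+0.0000+0.0500  ⇒  S_min = 479/300 m

S_min = 479/300 m = 1.5967 m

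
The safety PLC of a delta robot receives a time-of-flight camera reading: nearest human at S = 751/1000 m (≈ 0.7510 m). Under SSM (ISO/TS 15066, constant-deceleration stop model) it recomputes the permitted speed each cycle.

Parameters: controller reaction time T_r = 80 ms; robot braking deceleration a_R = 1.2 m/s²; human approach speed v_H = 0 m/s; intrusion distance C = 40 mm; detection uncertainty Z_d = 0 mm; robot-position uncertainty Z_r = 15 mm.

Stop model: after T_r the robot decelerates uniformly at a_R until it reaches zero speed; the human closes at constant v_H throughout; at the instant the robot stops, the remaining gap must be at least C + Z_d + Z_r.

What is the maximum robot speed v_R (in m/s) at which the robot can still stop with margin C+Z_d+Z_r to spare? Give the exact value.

v_R_max = 6/5 m/s = 1.2000 m/s

quadratic (5/12)·v² + (2/25)·v + (-87/125) = 0
  disc = (2/25)² − 4·(5/12)·(-87/125) = 729/625 ; √disc = 27/25
  v_R = (−(2/25) + 27/25) / (2·(5/12)) = 6/5 m/s
check:
stop time T_s = (6/5)/(6/5) = 1.0000 s
robot covers v_R·T_r = 1.2000·0.0800 = 0.0960 m before braking
robot under decel: 1.2000²/(2·1.2000) = 0.6000 m
human closes 0.0000·1.0800 = 0.0000 m
margins: 0.0400+0.0000+0.0150 = 0.0550 m
sum ≈ 0.0960+0.6000+0.0000+0.0550 ≈ 0.7510 m = S ✓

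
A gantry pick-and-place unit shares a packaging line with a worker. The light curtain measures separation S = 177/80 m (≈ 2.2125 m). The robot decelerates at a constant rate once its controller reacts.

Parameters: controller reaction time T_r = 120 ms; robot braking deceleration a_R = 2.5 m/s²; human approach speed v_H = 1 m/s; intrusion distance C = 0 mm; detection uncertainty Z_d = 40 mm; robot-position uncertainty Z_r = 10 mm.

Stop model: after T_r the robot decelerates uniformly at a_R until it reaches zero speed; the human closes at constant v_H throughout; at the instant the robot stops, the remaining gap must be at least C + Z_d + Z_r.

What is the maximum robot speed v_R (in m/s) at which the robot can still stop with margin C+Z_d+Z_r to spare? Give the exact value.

collect terms ⇒ (1/5)·v_R² + (13/25)·v_R + (-817/400) = 0
  disc = (13/25)² − 4·(1/5)·(-817/400) = 4761/2500 ; √disc = 69/50
  v_R = (−(13/25) + 69/50) / (2·(1/5)) = 43/20 m/s
check:
stop time T_s = (43/20)/(5/2) = 0.8600 s
robot covers v_R·T_r = 2.1500·0.1200 = 0.2580 m before braking
braking distance = 2.1500²/(2·2.5000) = 0.9245 m
person approaches 1.0000·(0.1200+0.8600) = 0.9800 m
margins: 0.0000+0.0400+0.0100 = 0.0500 m
sum ≈ 0.2580+0.9245+0.9800+0.0500 ≈ 2.2125 m = S ✓

v_R_max = 43/20 m/s = 2.1500 m/s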